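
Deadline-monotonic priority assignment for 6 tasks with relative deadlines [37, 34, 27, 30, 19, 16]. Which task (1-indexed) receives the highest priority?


Sort tasks by relative deadline (ascending):
  Task 6: deadline = 16
  Task 5: deadline = 19
  Task 3: deadline = 27
  Task 4: deadline = 30
  Task 2: deadline = 34
  Task 1: deadline = 37
Priority order (highest first): [6, 5, 3, 4, 2, 1]
Highest priority task = 6

6


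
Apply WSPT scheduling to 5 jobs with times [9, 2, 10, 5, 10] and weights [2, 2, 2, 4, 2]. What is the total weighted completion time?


Compute p/w ratios and sort ascending (WSPT): [(2, 2), (5, 4), (9, 2), (10, 2), (10, 2)]
Compute weighted completion times:
  Job (p=2,w=2): C=2, w*C=2*2=4
  Job (p=5,w=4): C=7, w*C=4*7=28
  Job (p=9,w=2): C=16, w*C=2*16=32
  Job (p=10,w=2): C=26, w*C=2*26=52
  Job (p=10,w=2): C=36, w*C=2*36=72
Total weighted completion time = 188

188


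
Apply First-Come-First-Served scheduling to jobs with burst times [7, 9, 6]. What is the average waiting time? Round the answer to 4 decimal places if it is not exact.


FCFS order (as given): [7, 9, 6]
Waiting times:
  Job 1: wait = 0
  Job 2: wait = 7
  Job 3: wait = 16
Sum of waiting times = 23
Average waiting time = 23/3 = 7.6667

7.6667


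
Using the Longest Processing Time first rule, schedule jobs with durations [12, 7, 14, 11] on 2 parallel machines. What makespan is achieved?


Sort jobs in decreasing order (LPT): [14, 12, 11, 7]
Assign each job to the least loaded machine:
  Machine 1: jobs [14, 7], load = 21
  Machine 2: jobs [12, 11], load = 23
Makespan = max load = 23

23


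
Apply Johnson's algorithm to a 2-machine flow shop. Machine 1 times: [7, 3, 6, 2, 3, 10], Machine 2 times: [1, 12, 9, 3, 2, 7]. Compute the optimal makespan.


Apply Johnson's rule:
  Group 1 (a <= b): [(4, 2, 3), (2, 3, 12), (3, 6, 9)]
  Group 2 (a > b): [(6, 10, 7), (5, 3, 2), (1, 7, 1)]
Optimal job order: [4, 2, 3, 6, 5, 1]
Schedule:
  Job 4: M1 done at 2, M2 done at 5
  Job 2: M1 done at 5, M2 done at 17
  Job 3: M1 done at 11, M2 done at 26
  Job 6: M1 done at 21, M2 done at 33
  Job 5: M1 done at 24, M2 done at 35
  Job 1: M1 done at 31, M2 done at 36
Makespan = 36

36


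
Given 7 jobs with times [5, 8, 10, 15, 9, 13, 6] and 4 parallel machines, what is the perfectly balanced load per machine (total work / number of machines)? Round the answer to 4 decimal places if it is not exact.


Total processing time = 5 + 8 + 10 + 15 + 9 + 13 + 6 = 66
Number of machines = 4
Ideal balanced load = 66 / 4 = 16.5

16.5


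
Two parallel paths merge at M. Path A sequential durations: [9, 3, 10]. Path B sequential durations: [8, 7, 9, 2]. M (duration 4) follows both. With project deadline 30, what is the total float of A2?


Forward pass: ES(A2) = sum of predecessors on chain A = 9
EF = ES + duration = 9 + 3 = 12
Backward pass: LF(M) = deadline = 30; LS(M) = 30 - 4 = 26
LF(A2) = LS(M) - sum(successors on chain A) = 26 - 10 = 16
LS = LF - duration = 16 - 3 = 13
Total float = LS - ES = 13 - 9 = 4

4


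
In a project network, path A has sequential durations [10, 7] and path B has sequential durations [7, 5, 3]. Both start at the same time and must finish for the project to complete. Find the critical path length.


Path A total = 10 + 7 = 17
Path B total = 7 + 5 + 3 = 15
Critical path = longest path = max(17, 15) = 17

17


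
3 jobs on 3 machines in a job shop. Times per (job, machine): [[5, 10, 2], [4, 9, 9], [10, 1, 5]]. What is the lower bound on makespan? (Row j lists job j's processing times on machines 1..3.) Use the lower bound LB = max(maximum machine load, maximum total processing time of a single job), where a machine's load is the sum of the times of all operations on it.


Machine loads:
  Machine 1: 5 + 4 + 10 = 19
  Machine 2: 10 + 9 + 1 = 20
  Machine 3: 2 + 9 + 5 = 16
Max machine load = 20
Job totals:
  Job 1: 17
  Job 2: 22
  Job 3: 16
Max job total = 22
Lower bound = max(20, 22) = 22

22


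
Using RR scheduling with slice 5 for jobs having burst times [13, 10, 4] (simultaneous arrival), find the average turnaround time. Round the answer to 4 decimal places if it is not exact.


Time quantum = 5
Execution trace:
  J1 runs 5 units, time = 5
  J2 runs 5 units, time = 10
  J3 runs 4 units, time = 14
  J1 runs 5 units, time = 19
  J2 runs 5 units, time = 24
  J1 runs 3 units, time = 27
Finish times: [27, 24, 14]
Average turnaround = 65/3 = 21.6667

21.6667


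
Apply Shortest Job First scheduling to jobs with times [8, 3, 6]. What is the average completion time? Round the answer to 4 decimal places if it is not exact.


SJF order (ascending): [3, 6, 8]
Completion times:
  Job 1: burst=3, C=3
  Job 2: burst=6, C=9
  Job 3: burst=8, C=17
Average completion = 29/3 = 9.6667

9.6667


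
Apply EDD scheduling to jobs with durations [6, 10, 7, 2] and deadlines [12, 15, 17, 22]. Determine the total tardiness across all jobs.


Sort by due date (EDD order): [(6, 12), (10, 15), (7, 17), (2, 22)]
Compute completion times and tardiness:
  Job 1: p=6, d=12, C=6, tardiness=max(0,6-12)=0
  Job 2: p=10, d=15, C=16, tardiness=max(0,16-15)=1
  Job 3: p=7, d=17, C=23, tardiness=max(0,23-17)=6
  Job 4: p=2, d=22, C=25, tardiness=max(0,25-22)=3
Total tardiness = 10

10


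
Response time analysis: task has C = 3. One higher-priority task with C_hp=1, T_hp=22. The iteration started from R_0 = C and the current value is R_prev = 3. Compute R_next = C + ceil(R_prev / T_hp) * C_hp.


R_next = C + ceil(R_prev / T_hp) * C_hp
ceil(3 / 22) = ceil(0.1364) = 1
Interference = 1 * 1 = 1
R_next = 3 + 1 = 4

4


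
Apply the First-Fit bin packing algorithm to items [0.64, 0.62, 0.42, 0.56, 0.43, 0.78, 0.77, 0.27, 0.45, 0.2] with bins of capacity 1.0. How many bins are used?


Place items sequentially using First-Fit:
  Item 0.64 -> new Bin 1
  Item 0.62 -> new Bin 2
  Item 0.42 -> new Bin 3
  Item 0.56 -> Bin 3 (now 0.98)
  Item 0.43 -> new Bin 4
  Item 0.78 -> new Bin 5
  Item 0.77 -> new Bin 6
  Item 0.27 -> Bin 1 (now 0.91)
  Item 0.45 -> Bin 4 (now 0.88)
  Item 0.2 -> Bin 2 (now 0.82)
Total bins used = 6

6


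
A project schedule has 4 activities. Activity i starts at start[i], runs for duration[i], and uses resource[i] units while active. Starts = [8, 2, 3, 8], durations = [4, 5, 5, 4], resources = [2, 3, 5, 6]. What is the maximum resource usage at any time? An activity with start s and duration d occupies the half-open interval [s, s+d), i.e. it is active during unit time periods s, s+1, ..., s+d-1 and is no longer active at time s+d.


Each activity i is active on [start_i, start_i + duration_i).
Compute total resource usage per time slot:
  t=0: active resources = [], total = 0
  t=1: active resources = [], total = 0
  t=2: active resources = [3], total = 3
  t=3: active resources = [3, 5], total = 8
  t=4: active resources = [3, 5], total = 8
  t=5: active resources = [3, 5], total = 8
  t=6: active resources = [3, 5], total = 8
  t=7: active resources = [5], total = 5
  t=8: active resources = [2, 6], total = 8
  t=9: active resources = [2, 6], total = 8
  t=10: active resources = [2, 6], total = 8
  t=11: active resources = [2, 6], total = 8
Peak resource demand = 8

8


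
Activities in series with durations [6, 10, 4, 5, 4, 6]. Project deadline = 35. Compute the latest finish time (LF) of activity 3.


LF(activity 3) = deadline - sum of successor durations
Successors: activities 4 through 6 with durations [5, 4, 6]
Sum of successor durations = 15
LF = 35 - 15 = 20

20


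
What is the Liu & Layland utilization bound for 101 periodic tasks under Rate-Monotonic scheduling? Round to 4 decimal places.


Compute 2^(1/101) = 1.0068864466
Subtract 1: 1.0068864466 - 1 = 0.0068864466
Multiply by n: 101 * 0.0068864466 = 0.6955311066
Round to 4 dp: 0.6955

0.6955


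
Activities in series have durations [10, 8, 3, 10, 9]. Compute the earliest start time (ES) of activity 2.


Activity 2 starts after activities 1 through 1 complete.
Predecessor durations: [10]
ES = 10 = 10

10


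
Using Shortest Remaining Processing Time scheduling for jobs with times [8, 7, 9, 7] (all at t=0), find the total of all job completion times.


Since all jobs arrive at t=0, SRPT equals SPT ordering.
SPT order: [7, 7, 8, 9]
Completion times:
  Job 1: p=7, C=7
  Job 2: p=7, C=14
  Job 3: p=8, C=22
  Job 4: p=9, C=31
Total completion time = 7 + 14 + 22 + 31 = 74

74


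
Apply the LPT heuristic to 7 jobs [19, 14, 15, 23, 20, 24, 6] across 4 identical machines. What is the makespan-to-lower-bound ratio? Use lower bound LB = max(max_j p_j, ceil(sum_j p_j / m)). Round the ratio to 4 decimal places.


LPT order: [24, 23, 20, 19, 15, 14, 6]
Machine loads after assignment: [24, 29, 34, 34]
LPT makespan = 34
Lower bound = max(max_job, ceil(total/4)) = max(24, 31) = 31
Ratio = 34 / 31 = 1.0968

1.0968


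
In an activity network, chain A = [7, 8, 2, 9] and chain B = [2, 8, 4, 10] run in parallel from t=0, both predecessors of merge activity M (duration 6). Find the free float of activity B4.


ES(B4) = sum of predecessors on chain B = 14
EF(B4) = ES + duration = 14 + 10 = 24
Successor of B4 is M. ES(M) = max(sum(A), sum(B)) = max(26, 24) = 26
Free float = ES(successor) - EF(current) = 26 - 24 = 2

2


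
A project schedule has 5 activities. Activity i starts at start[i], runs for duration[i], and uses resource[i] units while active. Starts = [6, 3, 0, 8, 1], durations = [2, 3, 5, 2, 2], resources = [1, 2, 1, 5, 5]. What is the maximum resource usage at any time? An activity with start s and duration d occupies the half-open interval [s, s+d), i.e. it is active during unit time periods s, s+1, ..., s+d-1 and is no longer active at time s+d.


Each activity i is active on [start_i, start_i + duration_i).
Compute total resource usage per time slot:
  t=0: active resources = [1], total = 1
  t=1: active resources = [1, 5], total = 6
  t=2: active resources = [1, 5], total = 6
  t=3: active resources = [2, 1], total = 3
  t=4: active resources = [2, 1], total = 3
  t=5: active resources = [2], total = 2
  t=6: active resources = [1], total = 1
  t=7: active resources = [1], total = 1
  t=8: active resources = [5], total = 5
  t=9: active resources = [5], total = 5
Peak resource demand = 6

6


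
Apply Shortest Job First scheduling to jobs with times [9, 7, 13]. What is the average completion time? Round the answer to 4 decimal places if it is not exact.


SJF order (ascending): [7, 9, 13]
Completion times:
  Job 1: burst=7, C=7
  Job 2: burst=9, C=16
  Job 3: burst=13, C=29
Average completion = 52/3 = 17.3333

17.3333


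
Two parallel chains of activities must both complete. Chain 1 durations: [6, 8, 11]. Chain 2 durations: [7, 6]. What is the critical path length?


Path A total = 6 + 8 + 11 = 25
Path B total = 7 + 6 = 13
Critical path = longest path = max(25, 13) = 25

25


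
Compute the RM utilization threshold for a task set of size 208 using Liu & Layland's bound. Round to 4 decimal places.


Compute 2^(1/208) = 1.0033379971
Subtract 1: 1.0033379971 - 1 = 0.0033379971
Multiply by n: 208 * 0.0033379971 = 0.6943033968
Round to 4 dp: 0.6943

0.6943


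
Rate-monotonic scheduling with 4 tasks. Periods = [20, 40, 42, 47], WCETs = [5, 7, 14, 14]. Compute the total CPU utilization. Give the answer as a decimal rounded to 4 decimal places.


Compute individual utilizations (exact fractions):
  Task 1: C/T = 5/20 = 1/4 (approx. 0.25)
  Task 2: C/T = 7/40 (approx. 0.175)
  Task 3: C/T = 14/42 = 1/3 (approx. 0.3333)
  Task 4: C/T = 14/47 (approx. 0.2979)
Total utilization U = 1/4 + 7/40 + 1/3 + 14/47 = 5957/5640
Rounded to 4 decimal places: U = 1.0562
RM (Liu & Layland) bound for 4 tasks = 0.756828; compare with U = 5957/5640 (approx. 1.056206)
U > 1, so the task set is not schedulable (processor overloaded).

1.0562


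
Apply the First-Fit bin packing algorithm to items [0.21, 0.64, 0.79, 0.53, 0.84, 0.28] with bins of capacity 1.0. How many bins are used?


Place items sequentially using First-Fit:
  Item 0.21 -> new Bin 1
  Item 0.64 -> Bin 1 (now 0.85)
  Item 0.79 -> new Bin 2
  Item 0.53 -> new Bin 3
  Item 0.84 -> new Bin 4
  Item 0.28 -> Bin 3 (now 0.81)
Total bins used = 4

4


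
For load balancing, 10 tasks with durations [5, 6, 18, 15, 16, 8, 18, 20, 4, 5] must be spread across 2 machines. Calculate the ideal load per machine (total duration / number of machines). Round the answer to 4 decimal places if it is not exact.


Total processing time = 5 + 6 + 18 + 15 + 16 + 8 + 18 + 20 + 4 + 5 = 115
Number of machines = 2
Ideal balanced load = 115 / 2 = 57.5

57.5


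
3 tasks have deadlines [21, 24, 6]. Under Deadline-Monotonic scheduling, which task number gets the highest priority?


Sort tasks by relative deadline (ascending):
  Task 3: deadline = 6
  Task 1: deadline = 21
  Task 2: deadline = 24
Priority order (highest first): [3, 1, 2]
Highest priority task = 3

3


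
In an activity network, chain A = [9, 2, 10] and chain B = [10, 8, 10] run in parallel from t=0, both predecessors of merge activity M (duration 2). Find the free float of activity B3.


ES(B3) = sum of predecessors on chain B = 18
EF(B3) = ES + duration = 18 + 10 = 28
Successor of B3 is M. ES(M) = max(sum(A), sum(B)) = max(21, 28) = 28
Free float = ES(successor) - EF(current) = 28 - 28 = 0

0


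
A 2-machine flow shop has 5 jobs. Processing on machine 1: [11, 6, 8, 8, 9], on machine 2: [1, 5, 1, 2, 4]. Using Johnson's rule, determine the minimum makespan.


Apply Johnson's rule:
  Group 1 (a <= b): []
  Group 2 (a > b): [(2, 6, 5), (5, 9, 4), (4, 8, 2), (1, 11, 1), (3, 8, 1)]
Optimal job order: [2, 5, 4, 1, 3]
Schedule:
  Job 2: M1 done at 6, M2 done at 11
  Job 5: M1 done at 15, M2 done at 19
  Job 4: M1 done at 23, M2 done at 25
  Job 1: M1 done at 34, M2 done at 35
  Job 3: M1 done at 42, M2 done at 43
Makespan = 43

43


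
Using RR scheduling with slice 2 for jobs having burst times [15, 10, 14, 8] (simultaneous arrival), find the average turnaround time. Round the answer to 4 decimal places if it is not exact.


Time quantum = 2
Execution trace:
  J1 runs 2 units, time = 2
  J2 runs 2 units, time = 4
  J3 runs 2 units, time = 6
  J4 runs 2 units, time = 8
  J1 runs 2 units, time = 10
  J2 runs 2 units, time = 12
  J3 runs 2 units, time = 14
  J4 runs 2 units, time = 16
  J1 runs 2 units, time = 18
  J2 runs 2 units, time = 20
  J3 runs 2 units, time = 22
  J4 runs 2 units, time = 24
  J1 runs 2 units, time = 26
  J2 runs 2 units, time = 28
  J3 runs 2 units, time = 30
  J4 runs 2 units, time = 32
  J1 runs 2 units, time = 34
  J2 runs 2 units, time = 36
  J3 runs 2 units, time = 38
  J1 runs 2 units, time = 40
  J3 runs 2 units, time = 42
  J1 runs 2 units, time = 44
  J3 runs 2 units, time = 46
  J1 runs 1 units, time = 47
Finish times: [47, 36, 46, 32]
Average turnaround = 161/4 = 40.25

40.25


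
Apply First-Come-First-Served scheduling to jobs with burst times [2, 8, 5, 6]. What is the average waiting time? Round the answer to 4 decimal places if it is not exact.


FCFS order (as given): [2, 8, 5, 6]
Waiting times:
  Job 1: wait = 0
  Job 2: wait = 2
  Job 3: wait = 10
  Job 4: wait = 15
Sum of waiting times = 27
Average waiting time = 27/4 = 6.75

6.75


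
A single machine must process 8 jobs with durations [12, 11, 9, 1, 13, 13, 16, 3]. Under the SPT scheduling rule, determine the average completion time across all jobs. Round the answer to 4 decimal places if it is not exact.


Sort jobs by processing time (SPT order): [1, 3, 9, 11, 12, 13, 13, 16]
Compute completion times sequentially:
  Job 1: processing = 1, completes at 1
  Job 2: processing = 3, completes at 4
  Job 3: processing = 9, completes at 13
  Job 4: processing = 11, completes at 24
  Job 5: processing = 12, completes at 36
  Job 6: processing = 13, completes at 49
  Job 7: processing = 13, completes at 62
  Job 8: processing = 16, completes at 78
Sum of completion times = 267
Average completion time = 267/8 = 33.375

33.375


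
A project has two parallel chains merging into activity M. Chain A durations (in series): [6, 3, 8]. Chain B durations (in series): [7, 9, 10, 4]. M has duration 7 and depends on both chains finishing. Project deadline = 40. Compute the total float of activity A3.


Forward pass: ES(A3) = sum of predecessors on chain A = 9
EF = ES + duration = 9 + 8 = 17
Backward pass: LF(M) = deadline = 40; LS(M) = 40 - 7 = 33
LF(A3) = LS(M) - sum(successors on chain A) = 33 - 0 = 33
LS = LF - duration = 33 - 8 = 25
Total float = LS - ES = 25 - 9 = 16

16


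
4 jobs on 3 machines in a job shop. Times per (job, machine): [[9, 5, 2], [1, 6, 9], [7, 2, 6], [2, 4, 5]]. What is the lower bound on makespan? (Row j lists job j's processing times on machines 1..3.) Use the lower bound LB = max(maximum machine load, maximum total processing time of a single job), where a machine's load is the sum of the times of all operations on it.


Machine loads:
  Machine 1: 9 + 1 + 7 + 2 = 19
  Machine 2: 5 + 6 + 2 + 4 = 17
  Machine 3: 2 + 9 + 6 + 5 = 22
Max machine load = 22
Job totals:
  Job 1: 16
  Job 2: 16
  Job 3: 15
  Job 4: 11
Max job total = 16
Lower bound = max(22, 16) = 22

22


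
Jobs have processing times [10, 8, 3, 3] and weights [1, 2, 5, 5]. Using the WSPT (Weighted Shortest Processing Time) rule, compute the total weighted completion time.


Compute p/w ratios and sort ascending (WSPT): [(3, 5), (3, 5), (8, 2), (10, 1)]
Compute weighted completion times:
  Job (p=3,w=5): C=3, w*C=5*3=15
  Job (p=3,w=5): C=6, w*C=5*6=30
  Job (p=8,w=2): C=14, w*C=2*14=28
  Job (p=10,w=1): C=24, w*C=1*24=24
Total weighted completion time = 97

97


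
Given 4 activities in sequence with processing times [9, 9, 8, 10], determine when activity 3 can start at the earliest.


Activity 3 starts after activities 1 through 2 complete.
Predecessor durations: [9, 9]
ES = 9 + 9 = 18

18


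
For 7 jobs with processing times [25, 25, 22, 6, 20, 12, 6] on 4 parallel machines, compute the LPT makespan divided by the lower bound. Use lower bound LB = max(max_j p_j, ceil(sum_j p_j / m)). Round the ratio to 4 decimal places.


LPT order: [25, 25, 22, 20, 12, 6, 6]
Machine loads after assignment: [31, 25, 28, 32]
LPT makespan = 32
Lower bound = max(max_job, ceil(total/4)) = max(25, 29) = 29
Ratio = 32 / 29 = 1.1034

1.1034


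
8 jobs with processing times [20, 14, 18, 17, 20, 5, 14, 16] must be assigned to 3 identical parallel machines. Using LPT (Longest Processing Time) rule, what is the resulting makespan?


Sort jobs in decreasing order (LPT): [20, 20, 18, 17, 16, 14, 14, 5]
Assign each job to the least loaded machine:
  Machine 1: jobs [20, 16], load = 36
  Machine 2: jobs [20, 14, 14], load = 48
  Machine 3: jobs [18, 17, 5], load = 40
Makespan = max load = 48

48


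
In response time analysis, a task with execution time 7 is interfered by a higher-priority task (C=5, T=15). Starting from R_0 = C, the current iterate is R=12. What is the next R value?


R_next = C + ceil(R_prev / T_hp) * C_hp
ceil(12 / 15) = ceil(0.8) = 1
Interference = 1 * 5 = 5
R_next = 7 + 5 = 12
R_next = R_prev, so the iteration has converged (response time = 12).

12


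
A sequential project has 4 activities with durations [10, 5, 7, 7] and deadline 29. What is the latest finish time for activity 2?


LF(activity 2) = deadline - sum of successor durations
Successors: activities 3 through 4 with durations [7, 7]
Sum of successor durations = 14
LF = 29 - 14 = 15

15


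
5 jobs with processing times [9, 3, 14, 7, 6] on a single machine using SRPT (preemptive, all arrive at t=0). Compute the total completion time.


Since all jobs arrive at t=0, SRPT equals SPT ordering.
SPT order: [3, 6, 7, 9, 14]
Completion times:
  Job 1: p=3, C=3
  Job 2: p=6, C=9
  Job 3: p=7, C=16
  Job 4: p=9, C=25
  Job 5: p=14, C=39
Total completion time = 3 + 9 + 16 + 25 + 39 = 92

92


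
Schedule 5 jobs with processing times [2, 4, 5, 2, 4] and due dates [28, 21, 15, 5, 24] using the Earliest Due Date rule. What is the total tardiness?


Sort by due date (EDD order): [(2, 5), (5, 15), (4, 21), (4, 24), (2, 28)]
Compute completion times and tardiness:
  Job 1: p=2, d=5, C=2, tardiness=max(0,2-5)=0
  Job 2: p=5, d=15, C=7, tardiness=max(0,7-15)=0
  Job 3: p=4, d=21, C=11, tardiness=max(0,11-21)=0
  Job 4: p=4, d=24, C=15, tardiness=max(0,15-24)=0
  Job 5: p=2, d=28, C=17, tardiness=max(0,17-28)=0
Total tardiness = 0

0


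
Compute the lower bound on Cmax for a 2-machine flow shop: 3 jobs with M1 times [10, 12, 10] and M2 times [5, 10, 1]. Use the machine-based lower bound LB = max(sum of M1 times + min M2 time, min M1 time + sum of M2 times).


LB1 = sum(M1 times) + min(M2 times) = 32 + 1 = 33
LB2 = min(M1 times) + sum(M2 times) = 10 + 16 = 26
Lower bound = max(LB1, LB2) = max(33, 26) = 33

33


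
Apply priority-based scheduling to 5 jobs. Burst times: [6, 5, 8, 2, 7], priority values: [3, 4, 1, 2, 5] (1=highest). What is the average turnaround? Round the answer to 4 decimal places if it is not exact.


Sort by priority (ascending = highest first):
Order: [(1, 8), (2, 2), (3, 6), (4, 5), (5, 7)]
Completion times:
  Priority 1, burst=8, C=8
  Priority 2, burst=2, C=10
  Priority 3, burst=6, C=16
  Priority 4, burst=5, C=21
  Priority 5, burst=7, C=28
Average turnaround = 83/5 = 16.6

16.6


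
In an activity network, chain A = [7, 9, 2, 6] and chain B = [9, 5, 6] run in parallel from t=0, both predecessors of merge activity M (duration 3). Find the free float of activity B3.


ES(B3) = sum of predecessors on chain B = 14
EF(B3) = ES + duration = 14 + 6 = 20
Successor of B3 is M. ES(M) = max(sum(A), sum(B)) = max(24, 20) = 24
Free float = ES(successor) - EF(current) = 24 - 20 = 4

4


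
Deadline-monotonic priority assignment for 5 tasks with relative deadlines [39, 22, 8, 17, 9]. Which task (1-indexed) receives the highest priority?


Sort tasks by relative deadline (ascending):
  Task 3: deadline = 8
  Task 5: deadline = 9
  Task 4: deadline = 17
  Task 2: deadline = 22
  Task 1: deadline = 39
Priority order (highest first): [3, 5, 4, 2, 1]
Highest priority task = 3

3


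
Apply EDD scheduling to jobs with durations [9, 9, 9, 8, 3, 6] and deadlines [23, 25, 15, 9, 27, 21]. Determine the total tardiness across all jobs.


Sort by due date (EDD order): [(8, 9), (9, 15), (6, 21), (9, 23), (9, 25), (3, 27)]
Compute completion times and tardiness:
  Job 1: p=8, d=9, C=8, tardiness=max(0,8-9)=0
  Job 2: p=9, d=15, C=17, tardiness=max(0,17-15)=2
  Job 3: p=6, d=21, C=23, tardiness=max(0,23-21)=2
  Job 4: p=9, d=23, C=32, tardiness=max(0,32-23)=9
  Job 5: p=9, d=25, C=41, tardiness=max(0,41-25)=16
  Job 6: p=3, d=27, C=44, tardiness=max(0,44-27)=17
Total tardiness = 46

46


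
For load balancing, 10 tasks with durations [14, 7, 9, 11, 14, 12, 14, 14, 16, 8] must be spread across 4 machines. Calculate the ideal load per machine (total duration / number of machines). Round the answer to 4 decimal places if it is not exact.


Total processing time = 14 + 7 + 9 + 11 + 14 + 12 + 14 + 14 + 16 + 8 = 119
Number of machines = 4
Ideal balanced load = 119 / 4 = 29.75

29.75


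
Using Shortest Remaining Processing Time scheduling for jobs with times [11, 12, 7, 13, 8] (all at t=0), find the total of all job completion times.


Since all jobs arrive at t=0, SRPT equals SPT ordering.
SPT order: [7, 8, 11, 12, 13]
Completion times:
  Job 1: p=7, C=7
  Job 2: p=8, C=15
  Job 3: p=11, C=26
  Job 4: p=12, C=38
  Job 5: p=13, C=51
Total completion time = 7 + 15 + 26 + 38 + 51 = 137

137


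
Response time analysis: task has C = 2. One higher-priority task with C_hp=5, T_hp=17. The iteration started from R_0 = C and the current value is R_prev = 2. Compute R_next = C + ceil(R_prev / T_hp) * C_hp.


R_next = C + ceil(R_prev / T_hp) * C_hp
ceil(2 / 17) = ceil(0.1176) = 1
Interference = 1 * 5 = 5
R_next = 2 + 5 = 7

7


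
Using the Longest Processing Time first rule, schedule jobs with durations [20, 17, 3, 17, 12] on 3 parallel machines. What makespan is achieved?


Sort jobs in decreasing order (LPT): [20, 17, 17, 12, 3]
Assign each job to the least loaded machine:
  Machine 1: jobs [20], load = 20
  Machine 2: jobs [17, 12], load = 29
  Machine 3: jobs [17, 3], load = 20
Makespan = max load = 29

29


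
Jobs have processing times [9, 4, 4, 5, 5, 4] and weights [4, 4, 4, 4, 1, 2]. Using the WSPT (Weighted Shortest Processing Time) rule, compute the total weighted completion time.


Compute p/w ratios and sort ascending (WSPT): [(4, 4), (4, 4), (5, 4), (4, 2), (9, 4), (5, 1)]
Compute weighted completion times:
  Job (p=4,w=4): C=4, w*C=4*4=16
  Job (p=4,w=4): C=8, w*C=4*8=32
  Job (p=5,w=4): C=13, w*C=4*13=52
  Job (p=4,w=2): C=17, w*C=2*17=34
  Job (p=9,w=4): C=26, w*C=4*26=104
  Job (p=5,w=1): C=31, w*C=1*31=31
Total weighted completion time = 269

269


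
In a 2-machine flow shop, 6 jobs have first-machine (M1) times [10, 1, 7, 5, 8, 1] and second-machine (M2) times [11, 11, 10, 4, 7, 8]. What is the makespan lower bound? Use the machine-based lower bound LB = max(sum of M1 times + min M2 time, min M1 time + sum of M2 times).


LB1 = sum(M1 times) + min(M2 times) = 32 + 4 = 36
LB2 = min(M1 times) + sum(M2 times) = 1 + 51 = 52
Lower bound = max(LB1, LB2) = max(36, 52) = 52

52


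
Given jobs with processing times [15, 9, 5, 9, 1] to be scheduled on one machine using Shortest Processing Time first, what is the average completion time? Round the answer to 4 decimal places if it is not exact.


Sort jobs by processing time (SPT order): [1, 5, 9, 9, 15]
Compute completion times sequentially:
  Job 1: processing = 1, completes at 1
  Job 2: processing = 5, completes at 6
  Job 3: processing = 9, completes at 15
  Job 4: processing = 9, completes at 24
  Job 5: processing = 15, completes at 39
Sum of completion times = 85
Average completion time = 85/5 = 17.0

17.0


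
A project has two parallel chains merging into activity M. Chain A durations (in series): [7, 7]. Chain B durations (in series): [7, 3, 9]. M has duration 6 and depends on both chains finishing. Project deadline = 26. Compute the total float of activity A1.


Forward pass: ES(A1) = sum of predecessors on chain A = 0
EF = ES + duration = 0 + 7 = 7
Backward pass: LF(M) = deadline = 26; LS(M) = 26 - 6 = 20
LF(A1) = LS(M) - sum(successors on chain A) = 20 - 7 = 13
LS = LF - duration = 13 - 7 = 6
Total float = LS - ES = 6 - 0 = 6

6


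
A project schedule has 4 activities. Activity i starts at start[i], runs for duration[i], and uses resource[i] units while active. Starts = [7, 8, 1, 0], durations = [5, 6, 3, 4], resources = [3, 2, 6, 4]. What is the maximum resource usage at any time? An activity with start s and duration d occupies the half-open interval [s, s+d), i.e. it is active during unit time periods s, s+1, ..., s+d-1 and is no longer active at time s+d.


Each activity i is active on [start_i, start_i + duration_i).
Compute total resource usage per time slot:
  t=0: active resources = [4], total = 4
  t=1: active resources = [6, 4], total = 10
  t=2: active resources = [6, 4], total = 10
  t=3: active resources = [6, 4], total = 10
  t=4: active resources = [], total = 0
  t=5: active resources = [], total = 0
  t=6: active resources = [], total = 0
  t=7: active resources = [3], total = 3
  t=8: active resources = [3, 2], total = 5
  t=9: active resources = [3, 2], total = 5
  t=10: active resources = [3, 2], total = 5
  t=11: active resources = [3, 2], total = 5
  t=12: active resources = [2], total = 2
  t=13: active resources = [2], total = 2
Peak resource demand = 10

10


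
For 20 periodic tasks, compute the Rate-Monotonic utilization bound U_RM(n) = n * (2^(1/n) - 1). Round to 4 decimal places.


Compute 2^(1/20) = 1.0352649238
Subtract 1: 1.0352649238 - 1 = 0.0352649238
Multiply by n: 20 * 0.0352649238 = 0.7052984760
Round to 4 dp: 0.7053

0.7053


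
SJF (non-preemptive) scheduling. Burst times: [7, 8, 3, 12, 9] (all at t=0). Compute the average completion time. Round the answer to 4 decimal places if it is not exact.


SJF order (ascending): [3, 7, 8, 9, 12]
Completion times:
  Job 1: burst=3, C=3
  Job 2: burst=7, C=10
  Job 3: burst=8, C=18
  Job 4: burst=9, C=27
  Job 5: burst=12, C=39
Average completion = 97/5 = 19.4

19.4


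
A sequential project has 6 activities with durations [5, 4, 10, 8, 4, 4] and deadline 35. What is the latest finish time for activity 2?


LF(activity 2) = deadline - sum of successor durations
Successors: activities 3 through 6 with durations [10, 8, 4, 4]
Sum of successor durations = 26
LF = 35 - 26 = 9

9


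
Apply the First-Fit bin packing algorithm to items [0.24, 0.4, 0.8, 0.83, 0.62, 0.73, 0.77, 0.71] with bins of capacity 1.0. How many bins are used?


Place items sequentially using First-Fit:
  Item 0.24 -> new Bin 1
  Item 0.4 -> Bin 1 (now 0.64)
  Item 0.8 -> new Bin 2
  Item 0.83 -> new Bin 3
  Item 0.62 -> new Bin 4
  Item 0.73 -> new Bin 5
  Item 0.77 -> new Bin 6
  Item 0.71 -> new Bin 7
Total bins used = 7

7


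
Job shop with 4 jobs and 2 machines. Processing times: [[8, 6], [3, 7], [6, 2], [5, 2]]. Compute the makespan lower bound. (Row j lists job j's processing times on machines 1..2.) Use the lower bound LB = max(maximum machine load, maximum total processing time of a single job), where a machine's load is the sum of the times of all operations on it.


Machine loads:
  Machine 1: 8 + 3 + 6 + 5 = 22
  Machine 2: 6 + 7 + 2 + 2 = 17
Max machine load = 22
Job totals:
  Job 1: 14
  Job 2: 10
  Job 3: 8
  Job 4: 7
Max job total = 14
Lower bound = max(22, 14) = 22

22


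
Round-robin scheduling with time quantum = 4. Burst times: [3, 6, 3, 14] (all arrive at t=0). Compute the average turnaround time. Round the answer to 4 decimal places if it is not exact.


Time quantum = 4
Execution trace:
  J1 runs 3 units, time = 3
  J2 runs 4 units, time = 7
  J3 runs 3 units, time = 10
  J4 runs 4 units, time = 14
  J2 runs 2 units, time = 16
  J4 runs 4 units, time = 20
  J4 runs 4 units, time = 24
  J4 runs 2 units, time = 26
Finish times: [3, 16, 10, 26]
Average turnaround = 55/4 = 13.75

13.75


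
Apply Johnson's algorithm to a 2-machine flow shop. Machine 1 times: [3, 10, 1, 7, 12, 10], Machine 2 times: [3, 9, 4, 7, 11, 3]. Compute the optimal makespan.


Apply Johnson's rule:
  Group 1 (a <= b): [(3, 1, 4), (1, 3, 3), (4, 7, 7)]
  Group 2 (a > b): [(5, 12, 11), (2, 10, 9), (6, 10, 3)]
Optimal job order: [3, 1, 4, 5, 2, 6]
Schedule:
  Job 3: M1 done at 1, M2 done at 5
  Job 1: M1 done at 4, M2 done at 8
  Job 4: M1 done at 11, M2 done at 18
  Job 5: M1 done at 23, M2 done at 34
  Job 2: M1 done at 33, M2 done at 43
  Job 6: M1 done at 43, M2 done at 46
Makespan = 46

46


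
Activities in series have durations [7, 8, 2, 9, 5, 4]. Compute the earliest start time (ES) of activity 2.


Activity 2 starts after activities 1 through 1 complete.
Predecessor durations: [7]
ES = 7 = 7

7


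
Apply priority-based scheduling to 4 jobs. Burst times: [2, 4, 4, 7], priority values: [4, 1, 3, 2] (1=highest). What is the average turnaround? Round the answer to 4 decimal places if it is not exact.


Sort by priority (ascending = highest first):
Order: [(1, 4), (2, 7), (3, 4), (4, 2)]
Completion times:
  Priority 1, burst=4, C=4
  Priority 2, burst=7, C=11
  Priority 3, burst=4, C=15
  Priority 4, burst=2, C=17
Average turnaround = 47/4 = 11.75

11.75


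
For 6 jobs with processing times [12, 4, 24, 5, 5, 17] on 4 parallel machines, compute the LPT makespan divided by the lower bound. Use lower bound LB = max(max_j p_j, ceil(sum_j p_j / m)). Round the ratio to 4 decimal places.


LPT order: [24, 17, 12, 5, 5, 4]
Machine loads after assignment: [24, 17, 12, 14]
LPT makespan = 24
Lower bound = max(max_job, ceil(total/4)) = max(24, 17) = 24
Ratio = 24 / 24 = 1.0

1.0


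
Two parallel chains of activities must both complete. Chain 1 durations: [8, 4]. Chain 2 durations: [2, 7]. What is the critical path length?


Path A total = 8 + 4 = 12
Path B total = 2 + 7 = 9
Critical path = longest path = max(12, 9) = 12

12


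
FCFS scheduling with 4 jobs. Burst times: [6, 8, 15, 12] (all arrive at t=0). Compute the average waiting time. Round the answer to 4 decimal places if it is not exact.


FCFS order (as given): [6, 8, 15, 12]
Waiting times:
  Job 1: wait = 0
  Job 2: wait = 6
  Job 3: wait = 14
  Job 4: wait = 29
Sum of waiting times = 49
Average waiting time = 49/4 = 12.25

12.25


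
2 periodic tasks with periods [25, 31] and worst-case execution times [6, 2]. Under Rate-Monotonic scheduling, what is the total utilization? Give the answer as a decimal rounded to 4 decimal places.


Compute individual utilizations (exact fractions):
  Task 1: C/T = 6/25 (approx. 0.24)
  Task 2: C/T = 2/31 (approx. 0.0645)
Total utilization U = 6/25 + 2/31 = 236/775
Rounded to 4 decimal places: U = 0.3045
RM (Liu & Layland) bound for 2 tasks = 0.828427; compare with U = 236/775 (approx. 0.304516)
U <= bound, so schedulable by RM sufficient condition.

0.3045


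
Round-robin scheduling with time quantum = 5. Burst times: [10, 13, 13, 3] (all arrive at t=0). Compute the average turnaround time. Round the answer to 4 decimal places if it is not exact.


Time quantum = 5
Execution trace:
  J1 runs 5 units, time = 5
  J2 runs 5 units, time = 10
  J3 runs 5 units, time = 15
  J4 runs 3 units, time = 18
  J1 runs 5 units, time = 23
  J2 runs 5 units, time = 28
  J3 runs 5 units, time = 33
  J2 runs 3 units, time = 36
  J3 runs 3 units, time = 39
Finish times: [23, 36, 39, 18]
Average turnaround = 116/4 = 29.0

29.0


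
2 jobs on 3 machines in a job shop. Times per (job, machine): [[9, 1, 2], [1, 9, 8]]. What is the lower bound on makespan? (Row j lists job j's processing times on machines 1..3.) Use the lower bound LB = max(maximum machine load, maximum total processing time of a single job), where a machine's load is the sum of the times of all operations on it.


Machine loads:
  Machine 1: 9 + 1 = 10
  Machine 2: 1 + 9 = 10
  Machine 3: 2 + 8 = 10
Max machine load = 10
Job totals:
  Job 1: 12
  Job 2: 18
Max job total = 18
Lower bound = max(10, 18) = 18

18


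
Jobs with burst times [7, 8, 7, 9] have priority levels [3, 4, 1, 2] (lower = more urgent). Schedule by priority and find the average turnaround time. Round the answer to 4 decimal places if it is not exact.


Sort by priority (ascending = highest first):
Order: [(1, 7), (2, 9), (3, 7), (4, 8)]
Completion times:
  Priority 1, burst=7, C=7
  Priority 2, burst=9, C=16
  Priority 3, burst=7, C=23
  Priority 4, burst=8, C=31
Average turnaround = 77/4 = 19.25

19.25


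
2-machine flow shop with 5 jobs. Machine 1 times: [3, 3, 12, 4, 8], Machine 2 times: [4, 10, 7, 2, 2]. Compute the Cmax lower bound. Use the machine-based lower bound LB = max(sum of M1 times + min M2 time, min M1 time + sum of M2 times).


LB1 = sum(M1 times) + min(M2 times) = 30 + 2 = 32
LB2 = min(M1 times) + sum(M2 times) = 3 + 25 = 28
Lower bound = max(LB1, LB2) = max(32, 28) = 32

32


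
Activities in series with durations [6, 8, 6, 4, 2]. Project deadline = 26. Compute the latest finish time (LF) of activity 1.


LF(activity 1) = deadline - sum of successor durations
Successors: activities 2 through 5 with durations [8, 6, 4, 2]
Sum of successor durations = 20
LF = 26 - 20 = 6

6


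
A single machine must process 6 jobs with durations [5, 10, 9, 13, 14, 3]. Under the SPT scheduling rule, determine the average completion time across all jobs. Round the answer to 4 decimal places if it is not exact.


Sort jobs by processing time (SPT order): [3, 5, 9, 10, 13, 14]
Compute completion times sequentially:
  Job 1: processing = 3, completes at 3
  Job 2: processing = 5, completes at 8
  Job 3: processing = 9, completes at 17
  Job 4: processing = 10, completes at 27
  Job 5: processing = 13, completes at 40
  Job 6: processing = 14, completes at 54
Sum of completion times = 149
Average completion time = 149/6 = 24.8333

24.8333


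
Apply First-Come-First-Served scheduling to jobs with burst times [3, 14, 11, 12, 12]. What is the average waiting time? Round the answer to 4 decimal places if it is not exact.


FCFS order (as given): [3, 14, 11, 12, 12]
Waiting times:
  Job 1: wait = 0
  Job 2: wait = 3
  Job 3: wait = 17
  Job 4: wait = 28
  Job 5: wait = 40
Sum of waiting times = 88
Average waiting time = 88/5 = 17.6

17.6


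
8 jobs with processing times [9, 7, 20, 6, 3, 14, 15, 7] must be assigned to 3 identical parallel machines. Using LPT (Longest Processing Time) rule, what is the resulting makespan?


Sort jobs in decreasing order (LPT): [20, 15, 14, 9, 7, 7, 6, 3]
Assign each job to the least loaded machine:
  Machine 1: jobs [20, 7], load = 27
  Machine 2: jobs [15, 7, 6], load = 28
  Machine 3: jobs [14, 9, 3], load = 26
Makespan = max load = 28

28


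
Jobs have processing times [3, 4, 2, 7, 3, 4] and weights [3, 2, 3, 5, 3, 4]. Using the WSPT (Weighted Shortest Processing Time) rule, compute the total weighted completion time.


Compute p/w ratios and sort ascending (WSPT): [(2, 3), (3, 3), (3, 3), (4, 4), (7, 5), (4, 2)]
Compute weighted completion times:
  Job (p=2,w=3): C=2, w*C=3*2=6
  Job (p=3,w=3): C=5, w*C=3*5=15
  Job (p=3,w=3): C=8, w*C=3*8=24
  Job (p=4,w=4): C=12, w*C=4*12=48
  Job (p=7,w=5): C=19, w*C=5*19=95
  Job (p=4,w=2): C=23, w*C=2*23=46
Total weighted completion time = 234

234


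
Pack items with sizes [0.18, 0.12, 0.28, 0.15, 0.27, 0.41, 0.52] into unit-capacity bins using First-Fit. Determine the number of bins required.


Place items sequentially using First-Fit:
  Item 0.18 -> new Bin 1
  Item 0.12 -> Bin 1 (now 0.3)
  Item 0.28 -> Bin 1 (now 0.58)
  Item 0.15 -> Bin 1 (now 0.73)
  Item 0.27 -> Bin 1 (now 1.0)
  Item 0.41 -> new Bin 2
  Item 0.52 -> Bin 2 (now 0.93)
Total bins used = 2

2


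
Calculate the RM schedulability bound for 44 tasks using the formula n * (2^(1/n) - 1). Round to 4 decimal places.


Compute 2^(1/44) = 1.0158780831
Subtract 1: 1.0158780831 - 1 = 0.0158780831
Multiply by n: 44 * 0.0158780831 = 0.6986356564
Round to 4 dp: 0.6986

0.6986


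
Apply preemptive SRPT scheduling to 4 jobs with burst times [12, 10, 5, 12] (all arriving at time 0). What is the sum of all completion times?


Since all jobs arrive at t=0, SRPT equals SPT ordering.
SPT order: [5, 10, 12, 12]
Completion times:
  Job 1: p=5, C=5
  Job 2: p=10, C=15
  Job 3: p=12, C=27
  Job 4: p=12, C=39
Total completion time = 5 + 15 + 27 + 39 = 86

86


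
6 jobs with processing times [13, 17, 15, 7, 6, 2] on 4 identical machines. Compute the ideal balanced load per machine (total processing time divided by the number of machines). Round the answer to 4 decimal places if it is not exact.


Total processing time = 13 + 17 + 15 + 7 + 6 + 2 = 60
Number of machines = 4
Ideal balanced load = 60 / 4 = 15.0

15.0


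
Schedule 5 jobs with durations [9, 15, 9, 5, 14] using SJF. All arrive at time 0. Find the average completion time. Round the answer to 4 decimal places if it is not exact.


SJF order (ascending): [5, 9, 9, 14, 15]
Completion times:
  Job 1: burst=5, C=5
  Job 2: burst=9, C=14
  Job 3: burst=9, C=23
  Job 4: burst=14, C=37
  Job 5: burst=15, C=52
Average completion = 131/5 = 26.2

26.2


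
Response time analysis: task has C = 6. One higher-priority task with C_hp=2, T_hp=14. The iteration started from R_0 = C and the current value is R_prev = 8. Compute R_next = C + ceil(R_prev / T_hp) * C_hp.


R_next = C + ceil(R_prev / T_hp) * C_hp
ceil(8 / 14) = ceil(0.5714) = 1
Interference = 1 * 2 = 2
R_next = 6 + 2 = 8
R_next = R_prev, so the iteration has converged (response time = 8).

8


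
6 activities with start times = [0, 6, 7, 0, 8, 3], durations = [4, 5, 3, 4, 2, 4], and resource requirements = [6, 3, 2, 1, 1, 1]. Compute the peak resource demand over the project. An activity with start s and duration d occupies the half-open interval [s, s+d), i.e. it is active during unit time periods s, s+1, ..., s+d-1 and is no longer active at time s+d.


Each activity i is active on [start_i, start_i + duration_i).
Compute total resource usage per time slot:
  t=0: active resources = [6, 1], total = 7
  t=1: active resources = [6, 1], total = 7
  t=2: active resources = [6, 1], total = 7
  t=3: active resources = [6, 1, 1], total = 8
  t=4: active resources = [1], total = 1
  t=5: active resources = [1], total = 1
  t=6: active resources = [3, 1], total = 4
  t=7: active resources = [3, 2], total = 5
  t=8: active resources = [3, 2, 1], total = 6
  t=9: active resources = [3, 2, 1], total = 6
  t=10: active resources = [3], total = 3
Peak resource demand = 8

8
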